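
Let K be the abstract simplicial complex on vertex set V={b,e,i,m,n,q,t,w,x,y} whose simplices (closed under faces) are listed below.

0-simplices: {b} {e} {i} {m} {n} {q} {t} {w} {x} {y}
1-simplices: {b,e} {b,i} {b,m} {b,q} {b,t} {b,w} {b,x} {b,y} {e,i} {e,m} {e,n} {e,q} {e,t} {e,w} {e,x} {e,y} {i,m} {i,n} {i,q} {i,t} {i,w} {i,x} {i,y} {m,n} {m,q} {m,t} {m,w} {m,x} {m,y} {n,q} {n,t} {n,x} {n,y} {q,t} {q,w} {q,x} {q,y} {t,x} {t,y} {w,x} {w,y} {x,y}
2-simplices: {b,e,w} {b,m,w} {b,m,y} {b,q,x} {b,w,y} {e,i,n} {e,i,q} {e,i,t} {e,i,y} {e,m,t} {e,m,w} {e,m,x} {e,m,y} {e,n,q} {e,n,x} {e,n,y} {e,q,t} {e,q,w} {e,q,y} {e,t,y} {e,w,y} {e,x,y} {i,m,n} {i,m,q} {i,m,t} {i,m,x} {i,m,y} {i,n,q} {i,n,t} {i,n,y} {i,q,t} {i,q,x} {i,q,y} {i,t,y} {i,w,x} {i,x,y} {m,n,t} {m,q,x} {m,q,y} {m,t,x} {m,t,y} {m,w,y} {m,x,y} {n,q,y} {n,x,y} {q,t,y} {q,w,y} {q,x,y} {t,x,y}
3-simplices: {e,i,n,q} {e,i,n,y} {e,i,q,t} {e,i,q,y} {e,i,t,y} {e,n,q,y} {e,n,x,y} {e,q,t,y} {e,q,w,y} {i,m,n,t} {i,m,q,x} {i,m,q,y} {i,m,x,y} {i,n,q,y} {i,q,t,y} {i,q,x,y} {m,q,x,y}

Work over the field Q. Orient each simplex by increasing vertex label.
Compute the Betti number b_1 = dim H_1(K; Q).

n_0=10 n_1=42 n_2=49 n_3=17  [Q]
∂1: piv[be,bi,bm,bq,bt,bw,bx,by,en] rk=9  ker:ei,em,eq,et,ew,ex,ey,im,in,iq,it,iw,ix,iy,mn,mq,mt,mw,mx,my,nq,nt,nx,ny,qt,qw,qx,qy,tx,ty,wx,wy,xy
∂2: piv[bew,bmw,bmy,bqx,bwy,ein,eiq,eit,eiy,emt,emw,emx,emy,enq,enx,eny,eqt,eqw,eqy,ety,exy,imn,imq,imt,imx,int,iqx,iwx,mtx] rk=29  ker:ewy,imy,inq,iny,iqt,iqy,ity,ixy,mnt,mqx,mqy,mty,mwy,mxy,nqy,nxy,qty,qwy,qxy,txy
∂3: piv[einq,einy,eiqt,eiqy,eity,enqy,enxy,eqty,eqwy,imnt,imqx,imqy,imxy,iqxy] rk=14  ker:inqy,iqty,mqxy
b_1=(42−9)−29=4

b_1=4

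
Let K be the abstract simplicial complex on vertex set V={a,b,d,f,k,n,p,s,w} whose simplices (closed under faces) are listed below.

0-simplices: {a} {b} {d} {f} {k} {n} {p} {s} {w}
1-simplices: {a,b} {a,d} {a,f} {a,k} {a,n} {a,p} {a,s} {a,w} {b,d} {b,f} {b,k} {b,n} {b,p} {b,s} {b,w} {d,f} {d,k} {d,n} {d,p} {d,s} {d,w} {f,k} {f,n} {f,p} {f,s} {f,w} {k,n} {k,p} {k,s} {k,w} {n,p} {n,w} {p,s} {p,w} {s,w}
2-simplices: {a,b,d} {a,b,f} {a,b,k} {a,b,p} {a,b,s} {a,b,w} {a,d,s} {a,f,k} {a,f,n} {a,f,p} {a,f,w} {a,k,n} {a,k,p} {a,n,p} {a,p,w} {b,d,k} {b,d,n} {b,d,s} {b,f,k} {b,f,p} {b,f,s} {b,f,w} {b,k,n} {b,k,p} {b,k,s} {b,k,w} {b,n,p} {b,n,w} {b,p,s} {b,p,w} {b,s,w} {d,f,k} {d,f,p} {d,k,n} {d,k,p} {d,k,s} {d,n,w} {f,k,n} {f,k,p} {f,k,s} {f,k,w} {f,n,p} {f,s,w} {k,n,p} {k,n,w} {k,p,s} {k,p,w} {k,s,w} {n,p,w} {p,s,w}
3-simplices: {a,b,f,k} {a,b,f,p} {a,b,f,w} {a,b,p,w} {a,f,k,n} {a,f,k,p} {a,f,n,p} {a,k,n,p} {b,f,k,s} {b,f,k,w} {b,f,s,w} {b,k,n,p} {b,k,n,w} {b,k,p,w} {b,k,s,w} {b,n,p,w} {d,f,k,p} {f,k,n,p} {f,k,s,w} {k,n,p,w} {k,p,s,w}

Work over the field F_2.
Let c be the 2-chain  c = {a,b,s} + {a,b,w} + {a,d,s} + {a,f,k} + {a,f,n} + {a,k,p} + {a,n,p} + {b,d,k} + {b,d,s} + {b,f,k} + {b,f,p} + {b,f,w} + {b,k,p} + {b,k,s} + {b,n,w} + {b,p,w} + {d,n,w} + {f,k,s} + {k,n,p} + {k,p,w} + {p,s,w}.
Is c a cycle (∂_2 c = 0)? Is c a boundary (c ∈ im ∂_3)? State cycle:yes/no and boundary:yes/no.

n_0=9 n_1=35 n_2=50 n_3=21  [Z2]
∂1: piv[ab,ad,af,ak,an,ap,as,aw] rk=8  ker:bd,bf,bk,bn,bp,bs,bw,df,dk,dn,dp,ds,dw,fk,fn,fp,fs,fw,kn,kp,ks,kw,np,nw,ps,pw,sw
∂2: piv[abd,abf,abk,abp,abs,abw,ads,afk,afn,afp,afw,akn,akp,anp,apw,bdk,bdn,bfs,bkn,bks,bkw,bnw,bps,bsw,dfk,dfp,dnw] rk=27  ker:bds,bfk,bfp,bfw,bkp,bnp,bpw,dkn,dkp,dks,fkn,fkp,fks,fkw,fnp,fsw,knp,knw,kps,kpw,ksw,npw,psw
∂3: piv[abfk,abfp,abfw,abpw,afkn,afkp,afnp,aknp,bfks,bfkw,bfsw,bknp,bknw,bkpw,bksw,bnpw,dfkp,kpsw] rk=18  ker:fknp,fksw,knpw
∂2c = {a,d} + {a,w} + {b,f} + {b,n} + {b,p} + {b,s} + {d,k} + {d,n} + {d,w} + {f,k} + {f,n} + {f,p} + {f,s} + {f,w} + {k,n} + {k,w} + {p,s} + {p,w} + {s,w}

cycle:no boundary:no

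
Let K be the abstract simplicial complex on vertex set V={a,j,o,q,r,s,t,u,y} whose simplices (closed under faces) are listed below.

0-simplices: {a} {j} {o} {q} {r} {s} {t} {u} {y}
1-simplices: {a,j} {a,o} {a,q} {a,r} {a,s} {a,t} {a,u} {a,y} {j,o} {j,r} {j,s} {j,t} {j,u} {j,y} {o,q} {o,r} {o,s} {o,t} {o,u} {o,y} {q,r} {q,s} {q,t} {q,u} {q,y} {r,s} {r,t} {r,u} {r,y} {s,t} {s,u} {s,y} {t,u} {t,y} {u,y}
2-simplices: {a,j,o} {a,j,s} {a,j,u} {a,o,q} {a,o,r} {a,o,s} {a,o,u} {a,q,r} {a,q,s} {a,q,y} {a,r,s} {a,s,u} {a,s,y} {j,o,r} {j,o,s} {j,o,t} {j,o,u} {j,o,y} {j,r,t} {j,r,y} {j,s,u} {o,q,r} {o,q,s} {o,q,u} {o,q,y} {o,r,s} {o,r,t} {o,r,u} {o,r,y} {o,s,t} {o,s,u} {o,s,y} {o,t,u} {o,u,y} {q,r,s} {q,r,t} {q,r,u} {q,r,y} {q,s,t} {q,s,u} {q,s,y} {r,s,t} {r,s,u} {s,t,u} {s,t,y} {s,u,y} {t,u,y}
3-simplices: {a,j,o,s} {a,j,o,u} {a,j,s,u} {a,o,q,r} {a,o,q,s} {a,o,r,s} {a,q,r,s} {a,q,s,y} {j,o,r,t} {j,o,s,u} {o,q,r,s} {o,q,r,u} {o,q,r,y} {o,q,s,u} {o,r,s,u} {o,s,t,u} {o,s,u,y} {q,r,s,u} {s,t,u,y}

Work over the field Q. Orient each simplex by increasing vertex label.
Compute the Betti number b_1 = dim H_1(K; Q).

b_1=1

n_0=9 n_1=35 n_2=47 n_3=19  [Q]
∂1: piv[aj,ao,aq,ar,as,at,au,ay] rk=8  ker:jo,jr,js,jt,ju,jy,oq,or,os,ot,ou,oy,qr,qs,qt,qu,qy,rs,rt,ru,ry,st,su,sy,tu,ty,uy
∂2: piv[ajo,ajs,aju,aoq,aor,aos,aou,aqr,aqs,aqy,ars,asu,asy,jor,jot,joy,jrt,jry,oqu,oqy,oru,ost,otu,ouy,qrt,sty] rk=26  ker:jos,jou,jsu,oqr,oqs,ors,ort,ory,osu,osy,qrs,qru,qry,qst,qsu,qsy,rst,rsu,stu,suy,tuy
∂3: piv[ajos,ajou,ajsu,aoqr,aoqs,aors,aqrs,aqsy,jort,josu,oqru,oqry,oqsu,orsu,ostu,osuy,stuy] rk=17  ker:oqrs,qrsu
b_1=(35−8)−26=1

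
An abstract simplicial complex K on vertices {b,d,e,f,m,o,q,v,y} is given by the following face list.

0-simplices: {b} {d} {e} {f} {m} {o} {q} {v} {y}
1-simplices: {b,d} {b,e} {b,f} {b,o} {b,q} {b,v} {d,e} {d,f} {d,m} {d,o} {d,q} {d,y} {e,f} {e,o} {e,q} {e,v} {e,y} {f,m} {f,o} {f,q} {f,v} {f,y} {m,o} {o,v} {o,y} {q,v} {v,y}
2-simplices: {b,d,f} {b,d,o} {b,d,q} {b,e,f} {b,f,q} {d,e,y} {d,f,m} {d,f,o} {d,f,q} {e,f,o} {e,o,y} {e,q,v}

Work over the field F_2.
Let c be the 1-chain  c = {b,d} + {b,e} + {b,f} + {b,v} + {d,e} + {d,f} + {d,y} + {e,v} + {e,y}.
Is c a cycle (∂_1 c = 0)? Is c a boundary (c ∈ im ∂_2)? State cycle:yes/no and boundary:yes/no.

n_0=9 n_1=27 n_2=12  [Z2]
∂1: piv[bd,be,bf,bo,bq,bv,dm,dy] rk=8  ker:de,df,do,dq,ef,eo,eq,ev,ey,fm,fo,fq,fv,fy,mo,ov,oy,qv,vy
∂2: piv[bdf,bdo,bdq,bef,bfq,dey,dfm,dfo,efo,eoy,eqv] rk=11  ker:dfq
∂1c = 0
c vs im∂2: residual ≠ 0 ⇒ not boundary

cycle:yes boundary:no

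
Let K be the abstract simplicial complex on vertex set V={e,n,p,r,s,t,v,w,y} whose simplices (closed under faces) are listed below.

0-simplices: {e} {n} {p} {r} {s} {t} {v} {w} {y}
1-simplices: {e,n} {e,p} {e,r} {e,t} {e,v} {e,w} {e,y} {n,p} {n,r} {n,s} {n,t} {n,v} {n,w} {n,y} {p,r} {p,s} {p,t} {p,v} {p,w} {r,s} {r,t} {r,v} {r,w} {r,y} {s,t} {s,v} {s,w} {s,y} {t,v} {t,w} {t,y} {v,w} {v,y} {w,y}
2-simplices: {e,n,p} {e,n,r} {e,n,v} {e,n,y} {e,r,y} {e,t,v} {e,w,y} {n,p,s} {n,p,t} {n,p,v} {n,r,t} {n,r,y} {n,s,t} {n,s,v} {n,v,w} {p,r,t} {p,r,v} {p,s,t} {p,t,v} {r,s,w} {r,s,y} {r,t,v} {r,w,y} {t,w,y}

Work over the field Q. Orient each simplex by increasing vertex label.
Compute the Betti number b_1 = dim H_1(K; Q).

n_0=9 n_1=34 n_2=24  [Q]
∂1: piv[en,ep,er,et,ev,ew,ey,ns] rk=8  ker:np,nr,nt,nv,nw,ny,pr,ps,pt,pv,pw,rs,rt,rv,rw,ry,st,sv,sw,sy,tv,tw,ty,vw,vy,wy
∂2: piv[enp,enr,env,eny,ery,etv,ewy,nps,npt,npv,nrt,nst,nsv,nvw,prt,prv,ptv,rsw,rsy,rwy,twy] rk=21  ker:nry,pst,rtv
b_1=(34−8)−21=5

b_1=5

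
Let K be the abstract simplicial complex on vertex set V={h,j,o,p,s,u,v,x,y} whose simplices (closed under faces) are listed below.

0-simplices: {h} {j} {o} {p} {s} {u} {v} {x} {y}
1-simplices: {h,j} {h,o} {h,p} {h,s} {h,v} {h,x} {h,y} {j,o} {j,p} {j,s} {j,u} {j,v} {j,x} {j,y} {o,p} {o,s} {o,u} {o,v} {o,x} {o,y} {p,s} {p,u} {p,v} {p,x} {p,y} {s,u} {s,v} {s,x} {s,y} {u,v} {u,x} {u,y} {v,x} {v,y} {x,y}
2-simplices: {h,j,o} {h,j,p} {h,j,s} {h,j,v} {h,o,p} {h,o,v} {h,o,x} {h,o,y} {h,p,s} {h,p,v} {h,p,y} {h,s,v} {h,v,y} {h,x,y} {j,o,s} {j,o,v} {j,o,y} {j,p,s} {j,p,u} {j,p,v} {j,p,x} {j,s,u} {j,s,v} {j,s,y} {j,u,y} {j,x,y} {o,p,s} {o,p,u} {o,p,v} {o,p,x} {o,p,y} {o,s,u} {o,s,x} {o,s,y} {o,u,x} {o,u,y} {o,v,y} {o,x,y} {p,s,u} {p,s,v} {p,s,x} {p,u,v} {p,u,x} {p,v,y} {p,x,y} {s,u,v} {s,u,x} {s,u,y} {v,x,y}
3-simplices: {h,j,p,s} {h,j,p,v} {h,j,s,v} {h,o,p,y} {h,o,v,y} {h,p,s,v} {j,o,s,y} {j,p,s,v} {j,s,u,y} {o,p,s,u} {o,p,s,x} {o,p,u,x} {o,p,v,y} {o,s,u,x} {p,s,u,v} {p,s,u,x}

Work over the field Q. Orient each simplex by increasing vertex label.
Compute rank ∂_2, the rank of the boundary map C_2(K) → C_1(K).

n_0=9 n_1=35 n_2=49 n_3=16  [Q]
∂1: piv[hj,ho,hp,hs,hv,hx,hy,ju] rk=8  ker:jo,jp,js,jv,jx,jy,op,os,ou,ov,ox,oy,ps,pu,pv,px,py,su,sv,sx,sy,uv,ux,uy,vx,vy,xy
∂2: piv[hjo,hjp,hjs,hjv,hop,hov,hox,hoy,hps,hpv,hpy,hsv,hvy,hxy,jos,joy,jpu,jpx,jsu,jsy,juy,jxy,opu,osx,oux,puv,vxy] rk=27  ker:jov,jps,jpv,jsv,ops,opv,opx,opy,osu,osy,ouy,ovy,oxy,psu,psv,psx,pux,pvy,pxy,suv,sux,suy
∂3: piv[hjps,hjpv,hjsv,hopy,hovy,hpsv,josy,jsuy,opsu,opsx,opux,opvy,osux,psuv] rk=14  ker:jpsv,psux
rk∂_2=27

rank∂_2=27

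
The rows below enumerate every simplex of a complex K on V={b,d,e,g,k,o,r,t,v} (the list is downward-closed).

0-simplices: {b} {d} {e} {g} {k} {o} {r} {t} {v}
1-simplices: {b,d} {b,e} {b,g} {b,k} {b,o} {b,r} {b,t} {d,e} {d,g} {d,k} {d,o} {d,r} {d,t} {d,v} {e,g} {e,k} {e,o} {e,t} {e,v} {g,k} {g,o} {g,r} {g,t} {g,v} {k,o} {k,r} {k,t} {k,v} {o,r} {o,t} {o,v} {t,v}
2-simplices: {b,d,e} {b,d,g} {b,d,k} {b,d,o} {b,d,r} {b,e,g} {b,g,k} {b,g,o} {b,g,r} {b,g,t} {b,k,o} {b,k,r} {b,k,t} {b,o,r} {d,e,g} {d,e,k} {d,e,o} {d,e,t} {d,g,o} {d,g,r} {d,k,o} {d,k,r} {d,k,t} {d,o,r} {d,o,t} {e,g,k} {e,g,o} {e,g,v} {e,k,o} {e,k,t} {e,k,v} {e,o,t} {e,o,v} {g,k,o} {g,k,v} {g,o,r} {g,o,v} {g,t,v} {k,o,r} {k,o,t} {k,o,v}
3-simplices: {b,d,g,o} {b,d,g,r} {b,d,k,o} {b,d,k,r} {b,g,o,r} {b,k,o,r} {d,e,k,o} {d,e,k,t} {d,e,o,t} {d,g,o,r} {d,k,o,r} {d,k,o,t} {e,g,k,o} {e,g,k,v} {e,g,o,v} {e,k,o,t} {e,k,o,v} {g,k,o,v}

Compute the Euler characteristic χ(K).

χ(K)=0

n_0=9 n_1=32 n_2=41 n_3=18
χ=+9−32+41−18=0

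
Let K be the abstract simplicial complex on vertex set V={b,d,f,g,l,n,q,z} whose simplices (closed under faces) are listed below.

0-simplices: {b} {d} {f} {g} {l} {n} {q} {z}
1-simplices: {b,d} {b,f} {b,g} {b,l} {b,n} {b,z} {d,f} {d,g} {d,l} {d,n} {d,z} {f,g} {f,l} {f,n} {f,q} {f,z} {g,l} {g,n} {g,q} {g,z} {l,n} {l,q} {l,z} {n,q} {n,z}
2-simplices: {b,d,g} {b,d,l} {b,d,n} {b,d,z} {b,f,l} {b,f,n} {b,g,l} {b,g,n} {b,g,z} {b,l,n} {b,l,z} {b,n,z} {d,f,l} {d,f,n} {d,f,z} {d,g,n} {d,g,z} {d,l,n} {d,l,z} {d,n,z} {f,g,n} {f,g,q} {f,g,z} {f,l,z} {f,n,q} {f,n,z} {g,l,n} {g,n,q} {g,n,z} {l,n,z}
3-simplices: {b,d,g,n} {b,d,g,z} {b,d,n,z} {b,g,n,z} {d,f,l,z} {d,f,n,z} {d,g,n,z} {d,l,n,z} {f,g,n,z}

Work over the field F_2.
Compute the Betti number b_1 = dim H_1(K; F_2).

b_1=1

n_0=8 n_1=25 n_2=30 n_3=9  [Z2]
∂1: piv[bd,bf,bg,bl,bn,bz,fq] rk=7  ker:df,dg,dl,dn,dz,fg,fl,fn,fz,gl,gn,gq,gz,ln,lq,lz,nq,nz
∂2: piv[bdg,bdl,bdn,bdz,bfl,bfn,bgl,bgn,bgz,bln,blz,bnz,dfl,dfz,fgn,fgq,fnq] rk=17  ker:dfn,dgn,dgz,dln,dlz,dnz,fgz,flz,fnz,gln,gnq,gnz,lnz
∂3: piv[bdgn,bdgz,bdnz,bgnz,dflz,dfnz,dlnz,fgnz] rk=8  ker:dgnz
b_1=(25−7)−17=1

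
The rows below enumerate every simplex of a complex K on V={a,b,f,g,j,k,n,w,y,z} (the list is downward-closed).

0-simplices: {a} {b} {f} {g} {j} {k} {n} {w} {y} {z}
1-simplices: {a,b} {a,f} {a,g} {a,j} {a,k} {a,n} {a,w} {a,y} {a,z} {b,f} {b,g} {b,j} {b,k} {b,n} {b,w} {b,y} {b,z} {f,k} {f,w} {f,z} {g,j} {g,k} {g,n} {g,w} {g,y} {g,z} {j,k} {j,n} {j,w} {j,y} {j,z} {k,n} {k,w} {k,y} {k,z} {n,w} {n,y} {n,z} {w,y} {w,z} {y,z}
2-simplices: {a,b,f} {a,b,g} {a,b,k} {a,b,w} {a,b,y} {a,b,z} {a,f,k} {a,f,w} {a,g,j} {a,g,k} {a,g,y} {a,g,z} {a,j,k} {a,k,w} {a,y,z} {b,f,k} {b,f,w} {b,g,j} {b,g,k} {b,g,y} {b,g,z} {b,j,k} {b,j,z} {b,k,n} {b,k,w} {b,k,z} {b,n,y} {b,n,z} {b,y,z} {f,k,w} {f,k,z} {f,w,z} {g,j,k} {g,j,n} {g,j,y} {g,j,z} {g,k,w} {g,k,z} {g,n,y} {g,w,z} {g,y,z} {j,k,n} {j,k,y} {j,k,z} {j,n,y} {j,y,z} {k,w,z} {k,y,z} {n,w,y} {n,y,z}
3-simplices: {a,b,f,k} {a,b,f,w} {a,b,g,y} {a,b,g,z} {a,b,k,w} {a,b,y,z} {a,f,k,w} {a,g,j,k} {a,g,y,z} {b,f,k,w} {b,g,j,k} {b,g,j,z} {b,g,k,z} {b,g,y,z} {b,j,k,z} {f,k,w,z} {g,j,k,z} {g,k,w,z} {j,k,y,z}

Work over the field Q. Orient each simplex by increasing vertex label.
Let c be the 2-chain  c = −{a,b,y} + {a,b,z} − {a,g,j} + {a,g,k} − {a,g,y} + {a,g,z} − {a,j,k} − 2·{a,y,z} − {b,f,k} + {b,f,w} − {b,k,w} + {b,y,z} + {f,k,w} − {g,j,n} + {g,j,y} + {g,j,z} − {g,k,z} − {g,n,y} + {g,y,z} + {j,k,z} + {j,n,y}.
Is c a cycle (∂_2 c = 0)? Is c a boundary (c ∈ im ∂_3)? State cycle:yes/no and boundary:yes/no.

cycle:yes boundary:no

n_0=10 n_1=41 n_2=50 n_3=19  [Q]
∂1: piv[ab,af,ag,aj,ak,an,aw,ay,az] rk=9  ker:bf,bg,bj,bk,bn,bw,by,bz,fk,fw,fz,gj,gk,gn,gw,gy,gz,jk,jn,jw,jy,jz,kn,kw,ky,kz,nw,ny,nz,wy,wz,yz
∂2: piv[abf,abg,abk,abw,aby,abz,afk,afw,agj,agk,agy,agz,ajk,akw,ayz,bgj,bjz,bkn,bkz,bny,bnz,fkz,fwz,gjn,gjy,gkw,gny,jky,nwy] rk=29  ker:bfk,bfw,bgk,bgy,bgz,bjk,bkw,byz,fkw,gjk,gjz,gkz,gwz,gyz,jkn,jkz,jny,jyz,kwz,kyz,nyz
∂3: piv[abfk,abfw,abgy,abgz,abkw,abyz,afkw,agjk,agyz,bgjk,bgjz,bgkz,bjkz,fkwz,gkwz,jkyz] rk=16  ker:bfkw,bgyz,gjkz
∂2c = 0
c vs im∂3: residual ≠ 0 ⇒ not boundary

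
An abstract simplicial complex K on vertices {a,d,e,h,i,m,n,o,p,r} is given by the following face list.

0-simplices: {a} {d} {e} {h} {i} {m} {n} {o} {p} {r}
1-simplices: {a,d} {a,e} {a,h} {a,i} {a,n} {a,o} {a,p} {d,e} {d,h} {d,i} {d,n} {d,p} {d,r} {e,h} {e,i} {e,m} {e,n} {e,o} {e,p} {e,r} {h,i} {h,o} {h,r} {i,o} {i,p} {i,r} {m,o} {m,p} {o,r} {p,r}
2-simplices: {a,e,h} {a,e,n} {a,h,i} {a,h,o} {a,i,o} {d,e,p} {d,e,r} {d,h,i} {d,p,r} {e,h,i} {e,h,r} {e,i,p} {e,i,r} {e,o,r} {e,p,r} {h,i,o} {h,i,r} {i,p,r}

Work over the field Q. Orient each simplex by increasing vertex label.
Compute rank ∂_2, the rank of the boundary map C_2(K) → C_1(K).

n_0=10 n_1=30 n_2=18  [Q]
∂1: piv[ad,ae,ah,ai,an,ao,ap,dr,em] rk=9  ker:de,dh,di,dn,dp,eh,ei,en,eo,ep,er,hi,ho,hr,io,ip,ir,mo,mp,or,pr
∂2: piv[aeh,aen,ahi,aho,aio,dep,der,dhi,dpr,ehi,ehr,eip,eir,eor] rk=14  ker:epr,hio,hir,ipr
rk∂_2=14

rank∂_2=14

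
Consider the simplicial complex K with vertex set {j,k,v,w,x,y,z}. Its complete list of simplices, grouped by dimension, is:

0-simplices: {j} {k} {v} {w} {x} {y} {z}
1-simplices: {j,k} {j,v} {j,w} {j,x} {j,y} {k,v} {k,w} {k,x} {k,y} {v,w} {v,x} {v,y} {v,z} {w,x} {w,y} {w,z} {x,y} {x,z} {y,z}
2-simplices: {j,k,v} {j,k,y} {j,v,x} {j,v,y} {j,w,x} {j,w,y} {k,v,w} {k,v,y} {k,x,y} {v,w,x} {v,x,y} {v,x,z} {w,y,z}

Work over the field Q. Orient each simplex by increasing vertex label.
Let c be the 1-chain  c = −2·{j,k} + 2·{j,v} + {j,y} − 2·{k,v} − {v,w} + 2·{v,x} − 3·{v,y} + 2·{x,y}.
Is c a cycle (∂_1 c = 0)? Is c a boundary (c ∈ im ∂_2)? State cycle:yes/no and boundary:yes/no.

cycle:no boundary:no

n_0=7 n_1=19 n_2=13  [Q]
∂1: piv[jk,jv,jw,jx,jy,vz] rk=6  ker:kv,kw,kx,ky,vw,vx,vy,wx,wy,wz,xy,xz,yz
∂2: piv[jkv,jky,jvx,jvy,jwx,jwy,kvw,kxy,vwx,vxy,vxz,wyz] rk=12  ker:kvy
∂1c = −{j} + 2·{v} − {w}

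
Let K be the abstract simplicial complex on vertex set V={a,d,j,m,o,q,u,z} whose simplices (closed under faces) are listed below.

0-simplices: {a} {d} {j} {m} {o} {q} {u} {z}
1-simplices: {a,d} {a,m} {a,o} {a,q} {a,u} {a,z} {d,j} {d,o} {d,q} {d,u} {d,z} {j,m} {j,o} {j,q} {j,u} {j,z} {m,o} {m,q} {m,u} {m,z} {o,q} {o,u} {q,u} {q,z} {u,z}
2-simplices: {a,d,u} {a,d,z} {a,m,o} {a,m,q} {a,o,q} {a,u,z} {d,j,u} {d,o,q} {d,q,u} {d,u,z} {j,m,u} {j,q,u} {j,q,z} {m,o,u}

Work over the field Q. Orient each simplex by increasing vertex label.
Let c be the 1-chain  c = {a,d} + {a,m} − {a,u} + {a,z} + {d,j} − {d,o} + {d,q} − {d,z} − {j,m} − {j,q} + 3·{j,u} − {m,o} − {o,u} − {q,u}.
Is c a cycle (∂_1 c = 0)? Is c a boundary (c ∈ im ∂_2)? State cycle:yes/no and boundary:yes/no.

n_0=8 n_1=25 n_2=14  [Q]
∂1: piv[ad,am,ao,aq,au,az,dj] rk=7  ker:do,dq,du,dz,jm,jo,jq,ju,jz,mo,mq,mu,mz,oq,ou,qu,qz,uz
∂2: piv[adu,adz,amo,amq,aoq,auz,dju,doq,dqu,jmu,jqu,jqz,mou] rk=13  ker:duz
∂1c = −2·{a} + {d} + {m} − {o} + {q}

cycle:no boundary:no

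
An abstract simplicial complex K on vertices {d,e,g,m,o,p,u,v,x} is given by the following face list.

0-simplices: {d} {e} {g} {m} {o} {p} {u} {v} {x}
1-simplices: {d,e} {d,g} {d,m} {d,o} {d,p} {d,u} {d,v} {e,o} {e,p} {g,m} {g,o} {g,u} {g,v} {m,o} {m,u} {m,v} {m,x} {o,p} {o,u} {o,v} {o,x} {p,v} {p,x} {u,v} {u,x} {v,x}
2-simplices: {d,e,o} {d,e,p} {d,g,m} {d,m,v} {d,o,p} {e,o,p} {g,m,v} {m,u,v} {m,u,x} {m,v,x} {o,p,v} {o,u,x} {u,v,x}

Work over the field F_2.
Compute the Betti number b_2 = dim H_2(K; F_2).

b_2=2

n_0=9 n_1=26 n_2=13  [Z2]
∂1: piv[de,dg,dm,do,dp,du,dv,mx] rk=8  ker:eo,ep,gm,go,gu,gv,mo,mu,mv,op,ou,ov,ox,pv,px,uv,ux,vx
∂2: piv[deo,dep,dgm,dmv,dop,gmv,muv,mux,mvx,opv,oux] rk=11  ker:eop,uvx
b_2=(13−11)−0=2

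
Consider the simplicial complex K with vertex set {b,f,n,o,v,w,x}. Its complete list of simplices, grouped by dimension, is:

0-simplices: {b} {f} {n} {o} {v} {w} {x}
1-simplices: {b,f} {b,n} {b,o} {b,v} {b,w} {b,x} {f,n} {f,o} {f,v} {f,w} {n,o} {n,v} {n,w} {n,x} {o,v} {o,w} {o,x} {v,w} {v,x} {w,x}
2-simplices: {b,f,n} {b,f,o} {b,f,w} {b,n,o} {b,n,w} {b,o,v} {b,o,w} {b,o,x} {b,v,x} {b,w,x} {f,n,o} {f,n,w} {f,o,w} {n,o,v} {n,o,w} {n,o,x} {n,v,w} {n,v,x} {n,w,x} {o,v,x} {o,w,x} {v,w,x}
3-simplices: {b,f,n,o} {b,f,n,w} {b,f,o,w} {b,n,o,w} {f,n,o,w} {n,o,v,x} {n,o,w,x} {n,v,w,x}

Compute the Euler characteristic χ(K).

χ(K)=1

n_0=7 n_1=20 n_2=22 n_3=8
χ=+7−20+22−8=1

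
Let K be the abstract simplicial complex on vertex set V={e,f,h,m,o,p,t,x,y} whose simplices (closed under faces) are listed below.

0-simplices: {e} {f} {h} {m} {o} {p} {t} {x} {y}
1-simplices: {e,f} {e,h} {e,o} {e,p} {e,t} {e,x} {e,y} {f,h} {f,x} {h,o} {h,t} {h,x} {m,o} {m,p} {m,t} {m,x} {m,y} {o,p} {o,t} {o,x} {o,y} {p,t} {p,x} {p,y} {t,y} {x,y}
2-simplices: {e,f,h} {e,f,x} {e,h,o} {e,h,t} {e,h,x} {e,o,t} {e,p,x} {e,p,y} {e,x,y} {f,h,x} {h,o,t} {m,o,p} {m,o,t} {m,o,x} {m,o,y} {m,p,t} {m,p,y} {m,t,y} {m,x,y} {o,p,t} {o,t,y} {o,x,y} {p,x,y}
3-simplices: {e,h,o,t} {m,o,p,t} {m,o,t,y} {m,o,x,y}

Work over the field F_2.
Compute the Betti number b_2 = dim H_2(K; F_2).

n_0=9 n_1=26 n_2=23 n_3=4  [Z2]
∂1: piv[ef,eh,eo,ep,et,ex,ey,mo] rk=8  ker:fh,fx,ho,ht,hx,mp,mt,mx,my,op,ot,ox,oy,pt,px,py,ty,xy
∂2: piv[efh,efx,eho,eht,ehx,eot,epx,epy,exy,mop,mot,mox,moy,mpt,mpy,mty,mxy] rk=17  ker:fhx,hot,opt,oty,oxy,pxy
∂3: piv[ehot,mopt,moty,moxy] rk=4
b_2=(23−17)−4=2

b_2=2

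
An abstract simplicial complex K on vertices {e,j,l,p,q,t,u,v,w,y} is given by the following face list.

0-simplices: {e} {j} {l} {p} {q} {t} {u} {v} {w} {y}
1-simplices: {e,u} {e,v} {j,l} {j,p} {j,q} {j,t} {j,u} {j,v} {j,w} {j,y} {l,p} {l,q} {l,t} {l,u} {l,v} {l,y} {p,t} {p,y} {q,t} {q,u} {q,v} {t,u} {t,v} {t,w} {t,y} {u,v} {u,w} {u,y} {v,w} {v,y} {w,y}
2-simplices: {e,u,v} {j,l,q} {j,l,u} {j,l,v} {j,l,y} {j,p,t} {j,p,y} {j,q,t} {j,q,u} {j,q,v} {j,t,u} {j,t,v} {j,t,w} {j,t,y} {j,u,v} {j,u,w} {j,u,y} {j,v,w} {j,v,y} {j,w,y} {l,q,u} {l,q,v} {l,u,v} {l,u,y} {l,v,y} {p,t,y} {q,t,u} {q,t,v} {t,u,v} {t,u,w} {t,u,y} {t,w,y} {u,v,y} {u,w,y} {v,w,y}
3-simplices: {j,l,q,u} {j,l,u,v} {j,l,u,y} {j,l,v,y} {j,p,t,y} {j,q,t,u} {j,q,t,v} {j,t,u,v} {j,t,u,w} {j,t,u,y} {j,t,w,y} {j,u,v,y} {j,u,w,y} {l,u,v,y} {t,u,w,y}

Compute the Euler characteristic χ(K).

χ(K)=-1

n_0=10 n_1=31 n_2=35 n_3=15
χ=+10−31+35−15=-1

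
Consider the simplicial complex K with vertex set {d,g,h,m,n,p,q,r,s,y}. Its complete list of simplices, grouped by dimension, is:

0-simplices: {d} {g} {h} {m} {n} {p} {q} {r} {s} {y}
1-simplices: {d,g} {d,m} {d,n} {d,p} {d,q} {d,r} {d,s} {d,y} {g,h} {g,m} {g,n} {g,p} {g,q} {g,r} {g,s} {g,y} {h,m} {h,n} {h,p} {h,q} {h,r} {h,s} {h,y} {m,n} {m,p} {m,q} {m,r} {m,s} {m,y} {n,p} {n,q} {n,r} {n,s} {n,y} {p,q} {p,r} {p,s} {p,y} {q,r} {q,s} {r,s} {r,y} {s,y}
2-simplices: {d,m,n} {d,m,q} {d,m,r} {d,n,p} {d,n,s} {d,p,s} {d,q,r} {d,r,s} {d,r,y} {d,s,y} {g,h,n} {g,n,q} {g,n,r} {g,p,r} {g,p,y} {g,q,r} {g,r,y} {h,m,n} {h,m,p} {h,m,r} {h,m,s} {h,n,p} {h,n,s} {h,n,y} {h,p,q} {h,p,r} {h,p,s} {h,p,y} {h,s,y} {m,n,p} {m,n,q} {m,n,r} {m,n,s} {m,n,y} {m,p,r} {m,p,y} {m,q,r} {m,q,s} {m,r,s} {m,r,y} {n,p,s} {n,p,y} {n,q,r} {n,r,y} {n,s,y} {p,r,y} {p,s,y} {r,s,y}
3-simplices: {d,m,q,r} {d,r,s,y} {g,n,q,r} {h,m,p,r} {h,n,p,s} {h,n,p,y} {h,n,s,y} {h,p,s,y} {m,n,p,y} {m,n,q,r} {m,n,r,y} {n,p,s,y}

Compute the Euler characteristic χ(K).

χ(K)=3

n_0=10 n_1=43 n_2=48 n_3=12
χ=+10−43+48−12=3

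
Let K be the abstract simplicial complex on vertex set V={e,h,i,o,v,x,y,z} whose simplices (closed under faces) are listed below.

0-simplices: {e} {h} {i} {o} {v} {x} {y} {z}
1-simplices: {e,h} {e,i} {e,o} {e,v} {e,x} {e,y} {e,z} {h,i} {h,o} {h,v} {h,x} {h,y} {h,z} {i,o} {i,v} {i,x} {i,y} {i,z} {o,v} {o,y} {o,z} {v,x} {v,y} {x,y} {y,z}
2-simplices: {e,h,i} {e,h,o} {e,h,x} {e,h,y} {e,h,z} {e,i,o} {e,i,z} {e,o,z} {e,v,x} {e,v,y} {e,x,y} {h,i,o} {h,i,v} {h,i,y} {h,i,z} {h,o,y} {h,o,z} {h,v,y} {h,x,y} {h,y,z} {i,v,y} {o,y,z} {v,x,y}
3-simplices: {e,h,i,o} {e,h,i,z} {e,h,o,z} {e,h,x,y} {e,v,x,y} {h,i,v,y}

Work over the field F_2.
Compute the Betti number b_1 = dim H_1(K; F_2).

n_0=8 n_1=25 n_2=23 n_3=6  [Z2]
∂1: piv[eh,ei,eo,ev,ex,ey,ez] rk=7  ker:hi,ho,hv,hx,hy,hz,io,iv,ix,iy,iz,ov,oy,oz,vx,vy,xy,yz
∂2: piv[ehi,eho,ehx,ehy,ehz,eio,eiz,eoz,evx,evy,exy,hiv,hiy,hoy,hvy,hyz] rk=16  ker:hio,hiz,hoz,hxy,ivy,oyz,vxy
∂3: piv[ehio,ehiz,ehoz,ehxy,evxy,hivy] rk=6
b_1=(25−7)−16=2

b_1=2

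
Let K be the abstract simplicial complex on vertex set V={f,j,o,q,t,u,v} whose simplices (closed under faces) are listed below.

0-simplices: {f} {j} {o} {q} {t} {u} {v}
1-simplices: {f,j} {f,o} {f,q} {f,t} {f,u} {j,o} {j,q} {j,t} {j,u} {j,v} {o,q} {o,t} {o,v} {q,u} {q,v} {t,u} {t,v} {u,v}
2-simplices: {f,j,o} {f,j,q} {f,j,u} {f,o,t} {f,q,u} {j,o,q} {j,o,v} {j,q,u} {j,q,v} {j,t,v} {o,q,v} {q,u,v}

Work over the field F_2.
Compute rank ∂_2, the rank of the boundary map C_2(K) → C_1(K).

n_0=7 n_1=18 n_2=12  [Z2]
∂1: piv[fj,fo,fq,ft,fu,jv] rk=6  ker:jo,jq,jt,ju,oq,ot,ov,qu,qv,tu,tv,uv
∂2: piv[fjo,fjq,fju,fot,fqu,joq,jov,jqv,jtv,quv] rk=10  ker:jqu,oqv
rk∂_2=10

rank∂_2=10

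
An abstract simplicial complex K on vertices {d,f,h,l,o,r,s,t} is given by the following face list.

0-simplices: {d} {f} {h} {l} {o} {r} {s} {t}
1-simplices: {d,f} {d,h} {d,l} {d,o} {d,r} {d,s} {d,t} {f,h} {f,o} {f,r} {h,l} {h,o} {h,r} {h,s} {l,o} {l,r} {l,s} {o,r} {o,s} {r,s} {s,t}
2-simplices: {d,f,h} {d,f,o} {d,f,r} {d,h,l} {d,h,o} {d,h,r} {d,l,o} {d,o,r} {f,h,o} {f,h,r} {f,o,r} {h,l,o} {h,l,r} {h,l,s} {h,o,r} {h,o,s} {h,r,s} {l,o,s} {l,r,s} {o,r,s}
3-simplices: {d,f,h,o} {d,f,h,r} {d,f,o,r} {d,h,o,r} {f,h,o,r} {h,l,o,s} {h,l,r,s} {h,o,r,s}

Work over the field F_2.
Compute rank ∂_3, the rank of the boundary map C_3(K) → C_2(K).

rank∂_3=7

n_0=8 n_1=21 n_2=20 n_3=8  [Z2]
∂1: piv[df,dh,dl,do,dr,ds,dt] rk=7  ker:fh,fo,fr,hl,ho,hr,hs,lo,lr,ls,or,os,rs,st
∂2: piv[dfh,dfo,dfr,dhl,dho,dhr,dlo,dor,hlr,hls,hos,hrs] rk=12  ker:fho,fhr,for,hlo,hor,los,lrs,ors
∂3: piv[dfho,dfhr,dfor,dhor,hlos,hlrs,hors] rk=7  ker:fhor
rk∂_3=7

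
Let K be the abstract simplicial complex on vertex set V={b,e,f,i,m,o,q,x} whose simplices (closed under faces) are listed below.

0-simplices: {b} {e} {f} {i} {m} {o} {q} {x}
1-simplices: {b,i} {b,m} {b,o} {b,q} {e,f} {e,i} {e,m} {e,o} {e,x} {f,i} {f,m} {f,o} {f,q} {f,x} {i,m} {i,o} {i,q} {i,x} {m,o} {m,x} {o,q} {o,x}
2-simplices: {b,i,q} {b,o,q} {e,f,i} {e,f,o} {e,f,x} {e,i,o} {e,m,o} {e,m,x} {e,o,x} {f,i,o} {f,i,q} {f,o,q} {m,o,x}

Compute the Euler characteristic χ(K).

χ(K)=-1

n_0=8 n_1=22 n_2=13
χ=+8−22+13=-1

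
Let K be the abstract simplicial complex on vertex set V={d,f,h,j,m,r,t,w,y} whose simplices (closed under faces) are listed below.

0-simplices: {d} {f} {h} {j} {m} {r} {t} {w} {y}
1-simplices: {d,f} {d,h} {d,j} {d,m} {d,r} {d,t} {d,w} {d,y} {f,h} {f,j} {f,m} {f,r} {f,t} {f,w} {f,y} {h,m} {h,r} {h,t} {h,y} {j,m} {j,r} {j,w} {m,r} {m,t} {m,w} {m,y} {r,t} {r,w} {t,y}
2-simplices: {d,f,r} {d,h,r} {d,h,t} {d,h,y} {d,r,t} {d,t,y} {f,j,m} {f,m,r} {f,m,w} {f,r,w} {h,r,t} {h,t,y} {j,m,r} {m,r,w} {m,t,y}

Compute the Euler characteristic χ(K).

n_0=9 n_1=29 n_2=15
χ=+9−29+15=-5

χ(K)=-5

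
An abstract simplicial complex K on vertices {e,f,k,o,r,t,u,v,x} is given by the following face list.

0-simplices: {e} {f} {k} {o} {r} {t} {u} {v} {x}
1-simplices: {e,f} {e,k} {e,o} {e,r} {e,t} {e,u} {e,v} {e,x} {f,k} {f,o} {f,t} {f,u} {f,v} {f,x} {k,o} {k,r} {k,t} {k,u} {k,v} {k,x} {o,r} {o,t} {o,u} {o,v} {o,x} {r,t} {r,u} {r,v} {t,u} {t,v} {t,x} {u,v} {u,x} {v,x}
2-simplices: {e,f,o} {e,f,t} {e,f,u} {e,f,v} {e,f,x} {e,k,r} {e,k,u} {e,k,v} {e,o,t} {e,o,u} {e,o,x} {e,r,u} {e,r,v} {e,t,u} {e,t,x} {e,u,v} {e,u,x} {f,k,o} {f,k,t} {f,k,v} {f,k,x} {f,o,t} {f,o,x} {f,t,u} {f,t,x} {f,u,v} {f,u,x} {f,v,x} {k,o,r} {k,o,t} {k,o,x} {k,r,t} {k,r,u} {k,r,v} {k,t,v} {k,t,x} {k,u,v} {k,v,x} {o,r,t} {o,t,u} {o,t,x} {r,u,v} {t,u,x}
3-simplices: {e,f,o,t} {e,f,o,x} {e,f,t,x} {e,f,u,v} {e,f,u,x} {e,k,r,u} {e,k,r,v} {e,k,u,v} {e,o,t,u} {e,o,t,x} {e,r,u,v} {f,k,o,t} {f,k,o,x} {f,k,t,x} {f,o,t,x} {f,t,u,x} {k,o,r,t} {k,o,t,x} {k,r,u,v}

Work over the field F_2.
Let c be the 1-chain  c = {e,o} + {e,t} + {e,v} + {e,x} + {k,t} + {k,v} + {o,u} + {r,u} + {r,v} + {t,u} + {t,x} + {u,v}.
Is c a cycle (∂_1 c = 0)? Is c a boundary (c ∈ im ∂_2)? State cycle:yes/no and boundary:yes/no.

cycle:yes boundary:yes

n_0=9 n_1=34 n_2=43 n_3=19  [Z2]
∂1: piv[ef,ek,eo,er,et,eu,ev,ex] rk=8  ker:fk,fo,ft,fu,fv,fx,ko,kr,kt,ku,kv,kx,or,ot,ou,ov,ox,rt,ru,rv,tu,tv,tx,uv,ux,vx
∂2: piv[efo,eft,efu,efv,efx,ekr,eku,ekv,eot,eou,eox,eru,erv,etu,etx,euv,eux,fko,fkt,fkv,fkx,fvx,kor,krt,ktv] rk=25  ker:fot,fox,ftu,ftx,fuv,fux,kot,kox,kru,krv,ktx,kuv,kvx,ort,otu,otx,ruv,tux
∂3: piv[efot,efox,eftx,efuv,efux,ekru,ekrv,ekuv,eotu,eotx,eruv,fkot,fkox,fktx,ftux,kort] rk=16  ker:fotx,kotx,kruv
∂1c = 0
c vs im∂2: reduces to 0 ⇒ boundary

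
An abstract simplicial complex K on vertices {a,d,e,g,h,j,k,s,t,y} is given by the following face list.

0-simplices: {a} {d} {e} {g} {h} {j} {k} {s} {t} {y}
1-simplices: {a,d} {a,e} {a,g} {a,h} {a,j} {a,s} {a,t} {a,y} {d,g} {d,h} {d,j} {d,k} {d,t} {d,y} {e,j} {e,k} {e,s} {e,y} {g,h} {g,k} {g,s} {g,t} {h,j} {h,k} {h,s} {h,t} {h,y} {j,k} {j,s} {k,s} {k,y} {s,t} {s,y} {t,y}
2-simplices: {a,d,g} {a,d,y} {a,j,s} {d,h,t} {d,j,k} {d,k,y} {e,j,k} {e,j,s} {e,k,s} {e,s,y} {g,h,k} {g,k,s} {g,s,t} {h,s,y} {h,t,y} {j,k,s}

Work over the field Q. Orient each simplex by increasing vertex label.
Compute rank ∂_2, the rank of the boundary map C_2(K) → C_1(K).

n_0=10 n_1=34 n_2=16  [Q]
∂1: piv[ad,ae,ag,ah,aj,as,at,ay,dk] rk=9  ker:dg,dh,dj,dt,dy,ej,ek,es,ey,gh,gk,gs,gt,hj,hk,hs,ht,hy,jk,js,ks,ky,st,sy,ty
∂2: piv[adg,ady,ajs,dht,djk,dky,ejk,ejs,eks,esy,ghk,gks,gst,hsy,hty] rk=15  ker:jks
rk∂_2=15

rank∂_2=15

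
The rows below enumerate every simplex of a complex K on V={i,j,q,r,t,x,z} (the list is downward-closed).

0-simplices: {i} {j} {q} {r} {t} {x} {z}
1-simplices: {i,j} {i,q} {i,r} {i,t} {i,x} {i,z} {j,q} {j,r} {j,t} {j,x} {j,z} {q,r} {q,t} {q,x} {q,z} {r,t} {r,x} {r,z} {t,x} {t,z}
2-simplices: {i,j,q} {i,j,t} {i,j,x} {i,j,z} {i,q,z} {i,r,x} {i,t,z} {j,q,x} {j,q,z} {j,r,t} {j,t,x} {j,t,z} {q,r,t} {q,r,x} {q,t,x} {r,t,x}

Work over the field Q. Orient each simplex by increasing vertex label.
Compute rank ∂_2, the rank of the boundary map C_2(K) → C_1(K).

n_0=7 n_1=20 n_2=16  [Q]
∂1: piv[ij,iq,ir,it,ix,iz] rk=6  ker:jq,jr,jt,jx,jz,qr,qt,qx,qz,rt,rx,rz,tx,tz
∂2: piv[ijq,ijt,ijx,ijz,iqz,irx,itz,jqx,jrt,jtx,qrt,qrx,qtx] rk=13  ker:jqz,jtz,rtx
rk∂_2=13

rank∂_2=13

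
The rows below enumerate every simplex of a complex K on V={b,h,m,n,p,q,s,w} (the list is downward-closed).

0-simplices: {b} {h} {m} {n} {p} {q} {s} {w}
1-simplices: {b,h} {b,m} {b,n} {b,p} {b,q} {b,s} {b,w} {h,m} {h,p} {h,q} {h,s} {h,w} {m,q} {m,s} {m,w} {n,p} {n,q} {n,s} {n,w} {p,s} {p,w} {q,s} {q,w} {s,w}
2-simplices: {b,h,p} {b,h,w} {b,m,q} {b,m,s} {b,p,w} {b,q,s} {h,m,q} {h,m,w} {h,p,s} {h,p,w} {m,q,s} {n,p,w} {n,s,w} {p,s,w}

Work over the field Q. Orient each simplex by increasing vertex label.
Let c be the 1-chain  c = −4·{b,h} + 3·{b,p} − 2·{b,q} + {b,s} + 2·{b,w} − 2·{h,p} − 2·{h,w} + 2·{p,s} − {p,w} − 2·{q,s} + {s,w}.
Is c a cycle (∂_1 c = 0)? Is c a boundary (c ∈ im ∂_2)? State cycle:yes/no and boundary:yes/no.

cycle:yes boundary:no

n_0=8 n_1=24 n_2=14  [Q]
∂1: piv[bh,bm,bn,bp,bq,bs,bw] rk=7  ker:hm,hp,hq,hs,hw,mq,ms,mw,np,nq,ns,nw,ps,pw,qs,qw,sw
∂2: piv[bhp,bhw,bmq,bms,bpw,bqs,hmq,hmw,hps,npw,nsw,psw] rk=12  ker:hpw,mqs
∂1c = 0
c vs im∂2: residual ≠ 0 ⇒ not boundary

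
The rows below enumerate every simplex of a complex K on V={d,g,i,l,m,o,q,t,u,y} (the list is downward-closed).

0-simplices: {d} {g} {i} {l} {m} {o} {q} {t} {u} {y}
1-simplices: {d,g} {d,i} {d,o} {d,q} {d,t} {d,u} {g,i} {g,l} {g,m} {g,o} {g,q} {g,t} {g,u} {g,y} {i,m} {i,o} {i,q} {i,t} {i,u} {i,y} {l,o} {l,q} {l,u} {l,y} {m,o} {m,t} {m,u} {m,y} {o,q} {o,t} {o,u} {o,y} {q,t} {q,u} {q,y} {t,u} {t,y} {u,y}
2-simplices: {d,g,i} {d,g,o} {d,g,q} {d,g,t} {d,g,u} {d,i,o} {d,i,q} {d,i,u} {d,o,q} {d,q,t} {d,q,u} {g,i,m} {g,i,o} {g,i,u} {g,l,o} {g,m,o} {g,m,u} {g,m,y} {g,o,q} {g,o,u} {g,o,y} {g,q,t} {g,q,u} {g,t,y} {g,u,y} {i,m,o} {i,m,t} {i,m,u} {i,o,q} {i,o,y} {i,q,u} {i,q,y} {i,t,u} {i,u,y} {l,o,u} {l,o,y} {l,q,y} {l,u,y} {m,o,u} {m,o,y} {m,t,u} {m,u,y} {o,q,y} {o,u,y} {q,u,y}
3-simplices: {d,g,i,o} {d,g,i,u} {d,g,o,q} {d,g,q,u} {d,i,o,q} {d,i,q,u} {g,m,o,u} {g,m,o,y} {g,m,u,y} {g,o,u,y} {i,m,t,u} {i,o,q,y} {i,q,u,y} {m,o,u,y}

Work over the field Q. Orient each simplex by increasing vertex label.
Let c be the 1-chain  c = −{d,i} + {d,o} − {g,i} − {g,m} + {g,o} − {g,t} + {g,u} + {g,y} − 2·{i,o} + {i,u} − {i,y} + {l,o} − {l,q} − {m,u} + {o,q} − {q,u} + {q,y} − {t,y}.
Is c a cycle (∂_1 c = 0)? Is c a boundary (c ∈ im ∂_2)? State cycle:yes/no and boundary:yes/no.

n_0=10 n_1=38 n_2=45 n_3=14  [Q]
∂1: piv[dg,di,do,dq,dt,du,gl,gm,gy] rk=9  ker:gi,go,gq,gt,gu,im,io,iq,it,iu,iy,lo,lq,lu,ly,mo,mt,mu,my,oq,ot,ou,oy,qt,qu,qy,tu,ty,uy
∂2: piv[dgi,dgo,dgq,dgt,dgu,dio,diq,diu,doq,dqt,dqu,gim,glo,gmo,gmu,gmy,gou,goy,gty,guy,imt,ioy,iqy,itu,lou,loy,lqy] rk=27  ker:gio,giu,goq,gqt,gqu,imo,imu,ioq,iqu,iuy,luy,mou,moy,mtu,muy,oqy,ouy,quy
∂3: piv[dgio,dgiu,dgoq,dgqu,dioq,diqu,gmou,gmoy,gmuy,gouy,imtu,ioqy,iquy] rk=13  ker:mouy
∂1c = 0
c vs im∂2: reduces to 0 ⇒ boundary

cycle:yes boundary:yes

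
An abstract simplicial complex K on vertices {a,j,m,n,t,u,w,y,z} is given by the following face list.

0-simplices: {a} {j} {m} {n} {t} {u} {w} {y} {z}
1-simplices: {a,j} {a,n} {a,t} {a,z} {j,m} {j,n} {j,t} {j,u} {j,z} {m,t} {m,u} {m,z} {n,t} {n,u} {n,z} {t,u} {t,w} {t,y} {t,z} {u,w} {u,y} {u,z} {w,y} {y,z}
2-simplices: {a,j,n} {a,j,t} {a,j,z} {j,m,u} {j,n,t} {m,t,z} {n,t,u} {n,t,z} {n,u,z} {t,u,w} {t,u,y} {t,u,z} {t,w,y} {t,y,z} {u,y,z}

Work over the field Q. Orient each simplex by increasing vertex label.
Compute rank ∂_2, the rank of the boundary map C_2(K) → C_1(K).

rank∂_2=13

n_0=9 n_1=24 n_2=15  [Q]
∂1: piv[aj,an,at,az,jm,ju,tw,ty] rk=8  ker:jn,jt,jz,mt,mu,mz,nt,nu,nz,tu,tz,uw,uy,uz,wy,yz
∂2: piv[ajn,ajt,ajz,jmu,jnt,mtz,ntu,ntz,nuz,tuw,tuy,twy,tyz] rk=13  ker:tuz,uyz
rk∂_2=13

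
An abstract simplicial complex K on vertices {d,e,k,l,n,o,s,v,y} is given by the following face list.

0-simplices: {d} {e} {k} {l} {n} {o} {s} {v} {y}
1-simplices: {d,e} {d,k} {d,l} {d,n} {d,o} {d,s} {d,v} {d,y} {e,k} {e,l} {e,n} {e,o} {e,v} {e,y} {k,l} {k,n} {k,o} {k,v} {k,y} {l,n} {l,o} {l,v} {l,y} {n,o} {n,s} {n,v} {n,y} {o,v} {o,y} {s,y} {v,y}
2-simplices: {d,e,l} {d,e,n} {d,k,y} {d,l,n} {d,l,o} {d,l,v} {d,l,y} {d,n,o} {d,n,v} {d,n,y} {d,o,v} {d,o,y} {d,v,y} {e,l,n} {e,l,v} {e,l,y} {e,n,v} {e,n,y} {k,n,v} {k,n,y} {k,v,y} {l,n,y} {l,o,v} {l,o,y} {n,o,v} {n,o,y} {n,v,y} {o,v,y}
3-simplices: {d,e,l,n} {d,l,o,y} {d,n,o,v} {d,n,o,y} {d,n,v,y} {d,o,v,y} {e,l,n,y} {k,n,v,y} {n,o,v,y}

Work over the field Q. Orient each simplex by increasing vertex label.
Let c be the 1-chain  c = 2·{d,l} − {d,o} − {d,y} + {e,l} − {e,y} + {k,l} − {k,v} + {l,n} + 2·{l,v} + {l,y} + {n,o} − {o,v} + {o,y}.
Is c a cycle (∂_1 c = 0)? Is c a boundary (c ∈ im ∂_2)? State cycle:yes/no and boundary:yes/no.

cycle:yes boundary:no

n_0=9 n_1=31 n_2=28 n_3=9  [Q]
∂1: piv[de,dk,dl,dn,do,ds,dv,dy] rk=8  ker:ek,el,en,eo,ev,ey,kl,kn,ko,kv,ky,ln,lo,lv,ly,no,ns,nv,ny,ov,oy,sy,vy
∂2: piv[del,den,dky,dln,dlo,dlv,dly,dno,dnv,dny,dov,doy,dvy,elv,ely,knv,kny] rk=17  ker:eln,env,eny,kvy,lny,lov,loy,nov,noy,nvy,ovy
∂3: piv[deln,dloy,dnov,dnoy,dnvy,dovy,elny,knvy] rk=8  ker:novy
∂1c = 0
c vs im∂2: residual ≠ 0 ⇒ not boundary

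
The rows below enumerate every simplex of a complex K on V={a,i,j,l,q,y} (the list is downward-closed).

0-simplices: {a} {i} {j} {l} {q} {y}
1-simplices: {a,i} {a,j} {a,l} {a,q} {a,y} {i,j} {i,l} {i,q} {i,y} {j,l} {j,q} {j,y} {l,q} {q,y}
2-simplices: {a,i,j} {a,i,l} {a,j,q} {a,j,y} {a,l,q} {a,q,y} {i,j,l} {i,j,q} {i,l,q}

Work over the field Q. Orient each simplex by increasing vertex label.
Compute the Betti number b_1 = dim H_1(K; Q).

n_0=6 n_1=14 n_2=9  [Q]
∂1: piv[ai,aj,al,aq,ay] rk=5  ker:ij,il,iq,iy,jl,jq,jy,lq,qy
∂2: piv[aij,ail,ajq,ajy,alq,aqy,ijl,ijq] rk=8  ker:ilq
b_1=(14−5)−8=1

b_1=1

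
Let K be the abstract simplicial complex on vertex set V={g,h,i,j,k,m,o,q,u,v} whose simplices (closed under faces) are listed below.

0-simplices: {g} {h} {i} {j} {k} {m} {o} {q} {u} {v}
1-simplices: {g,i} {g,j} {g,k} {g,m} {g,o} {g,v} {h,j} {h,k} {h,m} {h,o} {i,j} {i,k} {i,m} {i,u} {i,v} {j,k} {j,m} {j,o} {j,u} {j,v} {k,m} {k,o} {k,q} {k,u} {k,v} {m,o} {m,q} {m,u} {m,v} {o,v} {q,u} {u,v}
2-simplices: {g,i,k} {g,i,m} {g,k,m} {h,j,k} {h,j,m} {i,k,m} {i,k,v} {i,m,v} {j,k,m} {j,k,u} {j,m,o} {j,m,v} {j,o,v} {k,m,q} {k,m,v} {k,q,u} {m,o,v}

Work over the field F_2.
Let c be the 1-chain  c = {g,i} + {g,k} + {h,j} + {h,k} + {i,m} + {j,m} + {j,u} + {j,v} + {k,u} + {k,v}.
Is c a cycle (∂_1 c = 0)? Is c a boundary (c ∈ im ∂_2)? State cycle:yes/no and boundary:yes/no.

cycle:yes boundary:yes

n_0=10 n_1=32 n_2=17  [Z2]
∂1: piv[gi,gj,gk,gm,go,gv,hj,iu,kq] rk=9  ker:hk,hm,ho,ij,ik,im,iv,jk,jm,jo,ju,jv,km,ko,ku,kv,mo,mq,mu,mv,ov,qu,uv
∂2: piv[gik,gim,gkm,hjk,hjm,ikv,imv,jkm,jku,jmo,jmv,jov,kmq,kqu] rk=14  ker:ikm,kmv,mov
∂1c = 0
c vs im∂2: reduces to 0 ⇒ boundary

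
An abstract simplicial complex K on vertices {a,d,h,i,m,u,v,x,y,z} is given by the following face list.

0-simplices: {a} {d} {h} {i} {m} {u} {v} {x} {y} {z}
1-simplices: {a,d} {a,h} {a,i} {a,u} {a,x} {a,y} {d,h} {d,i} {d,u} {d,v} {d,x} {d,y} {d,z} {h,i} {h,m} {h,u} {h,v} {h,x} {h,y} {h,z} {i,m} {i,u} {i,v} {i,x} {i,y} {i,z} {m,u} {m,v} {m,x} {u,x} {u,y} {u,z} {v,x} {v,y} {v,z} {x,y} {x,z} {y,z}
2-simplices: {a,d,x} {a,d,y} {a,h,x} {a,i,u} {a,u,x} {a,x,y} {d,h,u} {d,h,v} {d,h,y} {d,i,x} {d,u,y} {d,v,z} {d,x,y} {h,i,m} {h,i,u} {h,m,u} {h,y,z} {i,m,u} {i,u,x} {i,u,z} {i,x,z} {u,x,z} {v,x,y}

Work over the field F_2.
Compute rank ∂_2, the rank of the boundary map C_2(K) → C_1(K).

rank∂_2=20

n_0=10 n_1=38 n_2=23  [Z2]
∂1: piv[ad,ah,ai,au,ax,ay,dv,dz,hm] rk=9  ker:dh,di,du,dx,dy,hi,hu,hv,hx,hy,hz,im,iu,iv,ix,iy,iz,mu,mv,mx,ux,uy,uz,vx,vy,vz,xy,xz,yz
∂2: piv[adx,ady,ahx,aiu,aux,axy,dhu,dhv,dhy,dix,duy,dvz,him,hiu,hmu,hyz,iux,iuz,ixz,vxy] rk=20  ker:dxy,imu,uxz
rk∂_2=20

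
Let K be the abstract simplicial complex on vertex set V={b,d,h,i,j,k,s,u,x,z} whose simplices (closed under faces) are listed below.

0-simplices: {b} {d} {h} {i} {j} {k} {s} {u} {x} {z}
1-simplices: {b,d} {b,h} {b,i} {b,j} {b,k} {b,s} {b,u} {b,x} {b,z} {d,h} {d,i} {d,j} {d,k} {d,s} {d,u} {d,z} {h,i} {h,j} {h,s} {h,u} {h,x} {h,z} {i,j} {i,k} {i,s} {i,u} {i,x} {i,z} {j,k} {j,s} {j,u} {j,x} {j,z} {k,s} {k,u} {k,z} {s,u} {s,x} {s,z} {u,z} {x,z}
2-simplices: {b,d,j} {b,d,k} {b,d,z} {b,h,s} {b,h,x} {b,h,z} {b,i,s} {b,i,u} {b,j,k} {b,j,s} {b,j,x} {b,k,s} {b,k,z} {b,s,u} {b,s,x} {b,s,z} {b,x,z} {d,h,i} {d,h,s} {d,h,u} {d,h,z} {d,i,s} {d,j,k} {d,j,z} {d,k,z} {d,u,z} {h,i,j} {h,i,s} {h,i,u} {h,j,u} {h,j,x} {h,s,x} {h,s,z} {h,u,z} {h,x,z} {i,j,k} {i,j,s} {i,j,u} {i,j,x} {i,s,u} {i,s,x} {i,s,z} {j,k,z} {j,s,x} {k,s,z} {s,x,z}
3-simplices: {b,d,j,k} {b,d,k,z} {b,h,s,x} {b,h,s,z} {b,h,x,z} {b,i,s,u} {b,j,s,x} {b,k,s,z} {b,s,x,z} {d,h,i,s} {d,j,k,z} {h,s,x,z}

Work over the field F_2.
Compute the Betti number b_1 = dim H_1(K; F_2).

n_0=10 n_1=41 n_2=46 n_3=12  [Z2]
∂1: piv[bd,bh,bi,bj,bk,bs,bu,bx,bz] rk=9  ker:dh,di,dj,dk,ds,du,dz,hi,hj,hs,hu,hx,hz,ij,ik,is,iu,ix,iz,jk,js,ju,jx,jz,ks,ku,kz,su,sx,sz,uz,xz
∂2: piv[bdj,bdk,bdz,bhs,bhx,bhz,bis,biu,bjk,bjs,bjx,bks,bkz,bsu,bsx,bsz,bxz,dhi,dhs,dhu,dhz,dis,djz,duz,hij,hiu,hju,hjx,ijk,ijx,isz] rk=31  ker:djk,dkz,his,hsx,hsz,huz,hxz,ijs,iju,isu,isx,jkz,jsx,ksz,sxz
∂3: piv[bdjk,bdkz,bhsx,bhsz,bhxz,bisu,bjsx,bksz,bsxz,dhis,djkz] rk=11  ker:hsxz
b_1=(41−9)−31=1

b_1=1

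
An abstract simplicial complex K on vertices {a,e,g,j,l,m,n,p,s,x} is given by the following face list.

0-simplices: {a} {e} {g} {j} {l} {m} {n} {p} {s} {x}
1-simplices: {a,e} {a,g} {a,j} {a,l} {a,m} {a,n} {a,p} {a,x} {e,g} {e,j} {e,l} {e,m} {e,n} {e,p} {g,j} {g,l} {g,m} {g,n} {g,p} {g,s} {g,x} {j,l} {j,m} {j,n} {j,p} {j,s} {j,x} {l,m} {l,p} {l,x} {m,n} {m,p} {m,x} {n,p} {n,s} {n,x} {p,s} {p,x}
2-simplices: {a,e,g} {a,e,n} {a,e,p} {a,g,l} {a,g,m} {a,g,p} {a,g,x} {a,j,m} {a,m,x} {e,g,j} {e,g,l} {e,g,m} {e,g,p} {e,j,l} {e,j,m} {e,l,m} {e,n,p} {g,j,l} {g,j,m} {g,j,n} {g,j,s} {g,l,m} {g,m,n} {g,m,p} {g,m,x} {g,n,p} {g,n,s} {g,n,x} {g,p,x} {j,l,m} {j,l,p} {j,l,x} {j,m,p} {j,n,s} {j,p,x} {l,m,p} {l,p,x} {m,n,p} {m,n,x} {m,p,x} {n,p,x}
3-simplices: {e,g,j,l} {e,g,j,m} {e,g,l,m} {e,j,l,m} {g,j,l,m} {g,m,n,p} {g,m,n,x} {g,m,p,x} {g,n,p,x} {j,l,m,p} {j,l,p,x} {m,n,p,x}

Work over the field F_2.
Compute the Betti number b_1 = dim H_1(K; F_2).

b_1=1

n_0=10 n_1=38 n_2=41 n_3=12  [Z2]
∂1: piv[ae,ag,aj,al,am,an,ap,ax,gs] rk=9  ker:eg,ej,el,em,en,ep,gj,gl,gm,gn,gp,gx,jl,jm,jn,jp,js,jx,lm,lp,lx,mn,mp,mx,np,ns,nx,ps,px
∂2: piv[aeg,aen,aep,agl,agm,agp,agx,ajm,amx,egj,egl,egm,ejl,ejm,elm,enp,gjn,gjs,gmn,gmp,gnp,gns,gnx,gpx,jlp,jlx,jmp,jpx] rk=28  ker:egp,gjl,gjm,glm,gmx,jlm,jns,lmp,lpx,mnp,mnx,mpx,npx
∂3: piv[egjl,egjm,eglm,ejlm,gmnp,gmnx,gmpx,gnpx,jlmp,jlpx] rk=10  ker:gjlm,mnpx
b_1=(38−9)−28=1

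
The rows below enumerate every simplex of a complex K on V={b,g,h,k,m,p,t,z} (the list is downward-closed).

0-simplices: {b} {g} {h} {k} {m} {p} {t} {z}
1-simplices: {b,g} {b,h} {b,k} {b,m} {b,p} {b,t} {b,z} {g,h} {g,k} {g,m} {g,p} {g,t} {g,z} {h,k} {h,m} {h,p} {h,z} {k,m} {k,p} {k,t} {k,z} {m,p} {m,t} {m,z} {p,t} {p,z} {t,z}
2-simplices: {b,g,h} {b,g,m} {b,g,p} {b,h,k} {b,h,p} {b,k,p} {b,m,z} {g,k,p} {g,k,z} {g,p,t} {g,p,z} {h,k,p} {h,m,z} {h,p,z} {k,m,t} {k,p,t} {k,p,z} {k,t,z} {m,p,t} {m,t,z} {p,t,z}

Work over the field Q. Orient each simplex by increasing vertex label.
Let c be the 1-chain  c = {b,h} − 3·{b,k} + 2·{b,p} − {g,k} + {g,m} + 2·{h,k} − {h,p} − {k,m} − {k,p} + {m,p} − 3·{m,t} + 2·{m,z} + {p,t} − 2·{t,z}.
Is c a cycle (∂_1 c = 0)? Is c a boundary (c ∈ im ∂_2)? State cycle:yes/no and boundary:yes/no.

cycle:yes boundary:no

n_0=8 n_1=27 n_2=21  [Q]
∂1: piv[bg,bh,bk,bm,bp,bt,bz] rk=7  ker:gh,gk,gm,gp,gt,gz,hk,hm,hp,hz,km,kp,kt,kz,mp,mt,mz,pt,pz,tz
∂2: piv[bgh,bgm,bgp,bhk,bhp,bkp,bmz,gkp,gkz,gpt,gpz,hmz,hpz,kmt,kpt,ktz,mpt,mtz] rk=18  ker:hkp,kpz,ptz
∂1c = 0
c vs im∂2: residual ≠ 0 ⇒ not boundary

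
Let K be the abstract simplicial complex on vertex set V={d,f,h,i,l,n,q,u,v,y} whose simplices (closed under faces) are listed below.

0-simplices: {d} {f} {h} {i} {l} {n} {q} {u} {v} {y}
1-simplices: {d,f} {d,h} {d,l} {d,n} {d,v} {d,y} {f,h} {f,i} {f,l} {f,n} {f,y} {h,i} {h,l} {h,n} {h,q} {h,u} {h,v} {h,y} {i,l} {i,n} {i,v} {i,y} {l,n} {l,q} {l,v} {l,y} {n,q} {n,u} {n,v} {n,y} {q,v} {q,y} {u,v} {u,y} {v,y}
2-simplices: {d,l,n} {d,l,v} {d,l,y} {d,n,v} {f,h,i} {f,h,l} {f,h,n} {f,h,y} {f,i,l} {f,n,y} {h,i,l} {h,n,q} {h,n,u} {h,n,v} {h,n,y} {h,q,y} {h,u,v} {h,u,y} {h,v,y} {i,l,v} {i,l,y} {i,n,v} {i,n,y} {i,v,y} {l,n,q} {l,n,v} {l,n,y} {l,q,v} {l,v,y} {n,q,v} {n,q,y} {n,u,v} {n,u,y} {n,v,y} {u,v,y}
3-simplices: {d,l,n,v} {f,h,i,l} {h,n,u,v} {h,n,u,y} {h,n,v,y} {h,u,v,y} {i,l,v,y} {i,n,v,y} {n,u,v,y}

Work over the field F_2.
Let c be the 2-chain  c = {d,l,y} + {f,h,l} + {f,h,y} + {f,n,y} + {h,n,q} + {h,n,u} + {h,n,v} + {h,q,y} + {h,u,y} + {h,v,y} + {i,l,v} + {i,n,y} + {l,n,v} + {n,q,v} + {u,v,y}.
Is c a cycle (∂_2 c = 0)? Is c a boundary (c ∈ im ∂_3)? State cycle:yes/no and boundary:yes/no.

cycle:no boundary:no

n_0=10 n_1=35 n_2=35 n_3=9  [Z2]
∂1: piv[df,dh,dl,dn,dv,dy,fi,hq,hu] rk=9  ker:fh,fl,fn,fy,hi,hl,hn,hv,hy,il,in,iv,iy,ln,lq,lv,ly,nq,nu,nv,ny,qv,qy,uv,uy,vy
∂2: piv[dln,dlv,dly,dnv,fhi,fhl,fhn,fhy,fil,fny,hnq,hnu,hnv,hqy,huv,huy,hvy,ilv,ily,inv,iny,lnq,lqv] rk=23  ker:hil,hny,ivy,lnv,lny,lvy,nqv,nqy,nuv,nuy,nvy,uvy
∂3: piv[dlnv,fhil,hnuv,hnuy,hnvy,huvy,ilvy,invy] rk=8  ker:nuvy
∂2c = {d,l} + {d,y} + {f,l} + {f,n} + {h,l} + {h,n} + {i,l} + {i,n} + {i,v} + {i,y} + {l,n} + {l,y} + {n,u} + {n,v} + {q,v} + {q,y} + {u,v}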